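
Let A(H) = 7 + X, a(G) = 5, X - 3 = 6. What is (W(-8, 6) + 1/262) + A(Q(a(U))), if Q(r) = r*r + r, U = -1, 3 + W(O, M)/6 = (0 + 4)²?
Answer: 24629/262 ≈ 94.004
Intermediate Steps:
X = 9 (X = 3 + 6 = 9)
W(O, M) = 78 (W(O, M) = -18 + 6*(0 + 4)² = -18 + 6*4² = -18 + 6*16 = -18 + 96 = 78)
Q(r) = r + r² (Q(r) = r² + r = r + r²)
A(H) = 16 (A(H) = 7 + 9 = 16)
(W(-8, 6) + 1/262) + A(Q(a(U))) = (78 + 1/262) + 16 = 20437/262 + 16 = 24629/262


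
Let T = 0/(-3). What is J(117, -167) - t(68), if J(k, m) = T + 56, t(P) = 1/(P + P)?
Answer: 7615/136 ≈ 55.993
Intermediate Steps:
T = 0 (T = 0*(-⅓) = 0)
t(P) = 1/(2*P)
J(k, m) = 56 (J(k, m) = 0 + 56 = 56)
J(117, -167) - t(68) = 56 - 1/(2*68) = 56 - 1*1/136 = 56 - 1/136 = 7615/136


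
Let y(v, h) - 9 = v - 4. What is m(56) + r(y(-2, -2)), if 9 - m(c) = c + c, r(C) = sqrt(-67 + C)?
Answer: -103 + 8*I ≈ -103.0 + 8.0*I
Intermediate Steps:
y(v, h) = 5 + v (y(v, h) = 9 + (v - 4) = 9 + (-4 + v) = 5 + v)
m(c) = 9 - 2*c (m(c) = 9 - (c + c) = 9 - 2*c)
m(56) + r(y(-2, -2)) = (9 - 2*56) + sqrt(-67 + (5 - 2)) = (9 - 112) + sqrt(-67 + 3) = -103 + sqrt(-64) = -103 + 8*I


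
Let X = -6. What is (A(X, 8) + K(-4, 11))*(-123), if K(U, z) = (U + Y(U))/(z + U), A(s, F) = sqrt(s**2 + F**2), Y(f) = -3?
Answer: -1107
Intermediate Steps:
A(s, F) = sqrt(F**2 + s**2)
K(U, z) = (-3 + U)/(U + z) (K(U, z) = (U - 3)/(z + U) = (-3 + U)/(U + z))
(A(X, 8) + K(-4, 11))*(-123) = (sqrt(8**2 + (-6)**2) + (-3 - 4)/(-4 + 11))*(-123) = (sqrt(64 + 36) - 7/7)*(-123) = (sqrt(100) + (1/7)*(-7))*(-123) = (10 - 1)*(-123) = 9*(-123) = -1107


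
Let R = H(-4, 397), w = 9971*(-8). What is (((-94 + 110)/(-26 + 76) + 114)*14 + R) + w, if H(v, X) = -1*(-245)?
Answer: -1948063/25 ≈ -77923.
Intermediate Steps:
w = -79768
H(v, X) = 245
R = 245
(((-94 + 110)/(-26 + 76) + 114)*14 + R) + w = (((-94 + 110)/(-26 + 76) + 114)*14 + 245) - 79768 = ((16/50 + 114)*14 + 245) - 79768 = ((16*(1/50) + 114)*14 + 245) - 79768 = ((8/25 + 114)*14 + 245) - 79768 = ((2858/25)*14 + 245) - 79768 = (40012/25 + 245) - 79768 = 46137/25 - 79768 = -1948063/25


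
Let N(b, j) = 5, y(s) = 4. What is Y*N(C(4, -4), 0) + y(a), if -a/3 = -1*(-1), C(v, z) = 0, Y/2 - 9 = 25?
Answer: 344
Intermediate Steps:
Y = 68 (Y = 18 + 2*25 = 18 + 50 = 68)
a = -3 (a = -(-3)*(-1) = -3*1 = -3)
Y*N(C(4, -4), 0) + y(a) = 68*5 + 4 = 340 + 4 = 344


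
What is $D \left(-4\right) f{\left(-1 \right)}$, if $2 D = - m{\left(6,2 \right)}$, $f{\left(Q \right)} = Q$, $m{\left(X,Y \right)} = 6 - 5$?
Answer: $-2$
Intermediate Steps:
$m{\left(X,Y \right)} = 1$ ($m{\left(X,Y \right)} = 6 - 5 = 1$)
$D = - \frac{1}{2}$ ($D = \frac{\left(-1\right) 1}{2} = \frac{1}{2} \left(-1\right) = - \frac{1}{2} \approx -0.5$)
$D \left(-4\right) f{\left(-1 \right)} = \left(- \frac{1}{2}\right) \left(-4\right) \left(-1\right) = 2 \left(-1\right) = -2$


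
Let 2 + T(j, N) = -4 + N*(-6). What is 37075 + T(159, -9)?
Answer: 37123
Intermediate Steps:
T(j, N) = -6 - 6*N (T(j, N) = -2 + (-4 + N*(-6)) = -2 + (-4 - 6*N) = -6 - 6*N)
37075 + T(159, -9) = 37075 + (-6 - 6*(-9)) = 37075 + (-6 + 54) = 37075 + 48 = 37123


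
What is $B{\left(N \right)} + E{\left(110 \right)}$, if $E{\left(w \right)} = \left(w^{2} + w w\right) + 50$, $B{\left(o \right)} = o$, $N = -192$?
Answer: $24058$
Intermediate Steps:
$E{\left(w \right)} = 50 + 2 w^{2}$ ($E{\left(w \right)} = \left(w^{2} + w^{2}\right) + 50 = 2 w^{2} + 50 = 50 + 2 w^{2}$)
$B{\left(N \right)} + E{\left(110 \right)} = -192 + \left(50 + 2 \cdot 110^{2}\right) = -192 + \left(50 + 2 \cdot 12100\right) = -192 + \left(50 + 24200\right) = -192 + 24250 = 24058$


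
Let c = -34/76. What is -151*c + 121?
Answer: 7165/38 ≈ 188.55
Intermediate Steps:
c = -17/38 (c = -34*1/76 = -17/38 ≈ -0.44737)
-151*c + 121 = -151*(-17/38) + 121 = 2567/38 + 121 = 7165/38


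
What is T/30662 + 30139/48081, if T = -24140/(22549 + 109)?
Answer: 5234399002126/8350943628819 ≈ 0.62680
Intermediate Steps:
T = -12070/11329 (T = -24140/22658 = -24140*1/22658 = -12070/11329 ≈ -1.0654)
T/30662 + 30139/48081 = -12070/11329/30662 + 30139/48081 = -12070/11329*1/30662 + 30139*(1/48081) = -6035/173684899 + 30139/48081 = 5234399002126/8350943628819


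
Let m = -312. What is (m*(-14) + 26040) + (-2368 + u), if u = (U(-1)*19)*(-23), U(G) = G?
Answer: 28477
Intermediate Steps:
u = 437 (u = -1*19*(-23) = -19*(-23) = 437)
(m*(-14) + 26040) + (-2368 + u) = (-312*(-14) + 26040) + (-2368 + 437) = (4368 + 26040) - 1931 = 30408 - 1931 = 28477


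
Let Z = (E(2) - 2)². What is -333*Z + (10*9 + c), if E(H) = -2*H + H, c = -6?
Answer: -5244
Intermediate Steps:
E(H) = -H
Z = 16 (Z = (-1*2 - 2)² = (-2 - 2)² = (-4)² = 16)
-333*Z + (10*9 + c) = -333*16 + (10*9 - 6) = -5328 + (90 - 6) = -5328 + 84 = -5244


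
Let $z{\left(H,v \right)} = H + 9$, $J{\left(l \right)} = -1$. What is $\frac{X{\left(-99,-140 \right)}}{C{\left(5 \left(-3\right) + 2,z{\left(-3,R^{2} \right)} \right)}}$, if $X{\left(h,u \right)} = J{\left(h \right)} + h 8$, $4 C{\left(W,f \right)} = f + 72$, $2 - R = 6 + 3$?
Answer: $- \frac{122}{3} \approx -40.667$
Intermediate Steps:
$R = -7$ ($R = 2 - \left(6 + 3\right) = 2 - 9 = -7$)
$z{\left(H,v \right)} = 9 + H$
$C{\left(W,f \right)} = 18 + \frac{f}{4}$ ($C{\left(W,f \right)} = \frac{f + 72}{4} = \frac{72 + f}{4} = 18 + \frac{f}{4}$)
$X{\left(h,u \right)} = -1 + 8 h$ ($X{\left(h,u \right)} = -1 + h 8 = -1 + 8 h$)
$\frac{X{\left(-99,-140 \right)}}{C{\left(5 \left(-3\right) + 2,z{\left(-3,R^{2} \right)} \right)}} = \frac{-1 + 8 \left(-99\right)}{18 + \frac{9 - 3}{4}} = \frac{-1 - 792}{18 + \frac{1}{4} \cdot 6} = - \frac{793}{18 + \frac{3}{2}} = - \frac{793}{\frac{39}{2}} = \left(-793\right) \frac{2}{39} = - \frac{122}{3}$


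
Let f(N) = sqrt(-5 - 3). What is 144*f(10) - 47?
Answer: -47 + 288*I*sqrt(2) ≈ -47.0 + 407.29*I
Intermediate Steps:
f(N) = 2*I*sqrt(2) (f(N) = sqrt(-8) = 2*I*sqrt(2))
144*f(10) - 47 = 144*(2*I*sqrt(2)) - 47 = 288*I*sqrt(2) - 47 = -47 + 288*I*sqrt(2)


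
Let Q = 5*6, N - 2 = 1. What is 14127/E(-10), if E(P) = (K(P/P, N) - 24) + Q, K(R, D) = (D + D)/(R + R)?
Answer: 4709/3 ≈ 1569.7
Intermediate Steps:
N = 3 (N = 2 + 1 = 3)
K(R, D) = D/R (K(R, D) = (2*D)/((2*R)) = (2*D)*(1/(2*R)) = D/R)
Q = 30
E(P) = 9 (E(P) = (3/((P/P)) - 24) + 30 = (3/1 - 24) + 30 = (3*1 - 24) + 30 = (3 - 24) + 30 = -21 + 30 = 9)
14127/E(-10) = 14127/9 = 14127*(⅑) = 4709/3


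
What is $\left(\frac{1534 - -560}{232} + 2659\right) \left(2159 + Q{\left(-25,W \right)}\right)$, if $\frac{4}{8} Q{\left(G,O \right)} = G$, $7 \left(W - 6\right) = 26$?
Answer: $\frac{652716519}{116} \approx 5.6269 \cdot 10^{6}$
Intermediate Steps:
$W = \frac{68}{7}$ ($W = 6 + \frac{1}{7} \cdot 26 = 6 + \frac{26}{7} = \frac{68}{7} \approx 9.7143$)
$Q{\left(G,O \right)} = 2 G$
$\left(\frac{1534 - -560}{232} + 2659\right) \left(2159 + Q{\left(-25,W \right)}\right) = \left(\frac{1534 - -560}{232} + 2659\right) \left(2159 + 2 \left(-25\right)\right) = \left(\left(1534 + 560\right) \frac{1}{232} + 2659\right) \left(2159 - 50\right) = \left(2094 \cdot \frac{1}{232} + 2659\right) 2109 = \left(\frac{1047}{116} + 2659\right) 2109 = \frac{309491}{116} \cdot 2109 = \frac{652716519}{116}$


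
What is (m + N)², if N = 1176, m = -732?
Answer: 197136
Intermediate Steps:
(m + N)² = (-732 + 1176)² = 444² = 197136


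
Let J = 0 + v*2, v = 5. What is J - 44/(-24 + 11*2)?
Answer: 32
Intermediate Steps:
J = 10 (J = 0 + 5*2 = 0 + 10 = 10)
J - 44/(-24 + 11*2) = 10 - 44/(-24 + 11*2) = 10 - 44/(-24 + 22) = 10 - 44/(-2) = 10 - 44*(-1/2) = 10 + 22 = 32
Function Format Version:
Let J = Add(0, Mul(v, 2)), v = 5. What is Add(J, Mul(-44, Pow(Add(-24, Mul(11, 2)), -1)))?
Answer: 32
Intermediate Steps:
J = 10 (J = Add(0, Mul(5, 2)) = Add(0, 10) = 10)
Add(J, Mul(-44, Pow(Add(-24, Mul(11, 2)), -1))) = Add(10, Mul(-44, Pow(Add(-24, Mul(11, 2)), -1))) = Add(10, Mul(-44, Pow(Add(-24, 22), -1))) = Add(10, Mul(-44, Pow(-2, -1))) = Add(10, Mul(-44, Rational(-1, 2))) = Add(10, 22) = 32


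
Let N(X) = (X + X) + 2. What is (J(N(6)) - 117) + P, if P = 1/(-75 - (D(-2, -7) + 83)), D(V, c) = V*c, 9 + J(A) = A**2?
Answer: 12039/172 ≈ 69.994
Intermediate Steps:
N(X) = 2 + 2*X (N(X) = 2*X + 2 = 2 + 2*X)
J(A) = -9 + A**2
P = -1/172 (P = 1/(-75 - (-2*(-7) + 83)) = 1/(-75 - (14 + 83)) = 1/(-75 - 1*97) = 1/(-75 - 97) = 1/(-172) = -1/172 ≈ -0.0058140)
(J(N(6)) - 117) + P = ((-9 + (2 + 2*6)**2) - 117) - 1/172 = ((-9 + (2 + 12)**2) - 117) - 1/172 = ((-9 + 14**2) - 117) - 1/172 = ((-9 + 196) - 117) - 1/172 = (187 - 117) - 1/172 = 70 - 1/172 = 12039/172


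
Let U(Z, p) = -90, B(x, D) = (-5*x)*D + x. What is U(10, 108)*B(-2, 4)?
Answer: -3420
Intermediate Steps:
B(x, D) = x - 5*D*x (B(x, D) = -5*D*x + x = x - 5*D*x)
U(10, 108)*B(-2, 4) = -(-180)*(1 - 5*4) = -(-180)*(1 - 20) = -(-180)*(-19) = -90*38 = -3420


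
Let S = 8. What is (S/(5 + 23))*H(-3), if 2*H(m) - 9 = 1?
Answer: 10/7 ≈ 1.4286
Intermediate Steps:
H(m) = 5 (H(m) = 9/2 + (½)*1 = 9/2 + ½ = 5)
(S/(5 + 23))*H(-3) = (8/(5 + 23))*5 = (8/28)*5 = (8*(1/28))*5 = (2/7)*5 = 10/7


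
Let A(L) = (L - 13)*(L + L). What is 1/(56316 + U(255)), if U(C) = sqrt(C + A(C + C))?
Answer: 1444/81307299 - 17*sqrt(195)/1056994887 ≈ 1.7535e-5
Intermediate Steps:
A(L) = 2*L*(-13 + L) (A(L) = (-13 + L)*(2*L) = 2*L*(-13 + L))
U(C) = sqrt(C + 4*C*(-13 + 2*C)) (U(C) = sqrt(C + 2*(C + C)*(-13 + (C + C))) = sqrt(C + 2*(2*C)*(-13 + 2*C)) = sqrt(C + 4*C*(-13 + 2*C)))
1/(56316 + U(255)) = 1/(56316 + sqrt(255*(-51 + 8*255))) = 1/(56316 + sqrt(255*(-51 + 2040))) = 1/(56316 + sqrt(255*1989)) = 1/(56316 + sqrt(507195)) = 1/(56316 + 51*sqrt(195))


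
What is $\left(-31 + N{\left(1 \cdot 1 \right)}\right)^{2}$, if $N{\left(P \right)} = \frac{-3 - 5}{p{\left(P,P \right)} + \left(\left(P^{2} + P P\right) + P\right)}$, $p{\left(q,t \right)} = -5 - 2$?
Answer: $841$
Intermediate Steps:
$p{\left(q,t \right)} = -7$
$N{\left(P \right)} = - \frac{8}{-7 + P + 2 P^{2}}$ ($N{\left(P \right)} = \frac{-3 - 5}{-7 + \left(\left(P^{2} + P P\right) + P\right)} = - \frac{8}{-7 + \left(\left(P^{2} + P^{2}\right) + P\right)} = - \frac{8}{-7 + \left(2 P^{2} + P\right)} = - \frac{8}{-7 + \left(P + 2 P^{2}\right)} = - \frac{8}{-7 + P + 2 P^{2}}$)
$\left(-31 + N{\left(1 \cdot 1 \right)}\right)^{2} = \left(-31 - \frac{8}{-7 + 1 \cdot 1 + 2 \left(1 \cdot 1\right)^{2}}\right)^{2} = \left(-31 - \frac{8}{-7 + 1 + 2 \cdot 1^{2}}\right)^{2} = \left(-31 - \frac{8}{-7 + 1 + 2 \cdot 1}\right)^{2} = \left(-31 - \frac{8}{-7 + 1 + 2}\right)^{2} = \left(-31 - \frac{8}{-4}\right)^{2} = \left(-31 - -2\right)^{2} = \left(-31 + 2\right)^{2} = \left(-29\right)^{2} = 841$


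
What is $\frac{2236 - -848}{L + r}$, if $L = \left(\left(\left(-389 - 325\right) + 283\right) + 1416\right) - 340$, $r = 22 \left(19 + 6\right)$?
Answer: $\frac{3084}{1195} \approx 2.5808$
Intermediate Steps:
$r = 550$ ($r = 22 \cdot 25 = 550$)
$L = 645$ ($L = \left(\left(-714 + 283\right) + 1416\right) - 340 = \left(-431 + 1416\right) - 340 = 985 - 340 = 645$)
$\frac{2236 - -848}{L + r} = \frac{2236 - -848}{645 + 550} = \frac{2236 + \left(-1517 + 2365\right)}{1195} = \left(2236 + 848\right) \frac{1}{1195} = 3084 \cdot \frac{1}{1195} = \frac{3084}{1195}$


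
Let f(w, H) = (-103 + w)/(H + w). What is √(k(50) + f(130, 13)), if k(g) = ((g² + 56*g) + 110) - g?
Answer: 7*√2236949/143 ≈ 73.213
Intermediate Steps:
k(g) = 110 + g² + 55*g (k(g) = (110 + g² + 56*g) - g = 110 + g² + 55*g)
f(w, H) = (-103 + w)/(H + w)
√(k(50) + f(130, 13)) = √((110 + 50² + 55*50) + (-103 + 130)/(13 + 130)) = √((110 + 2500 + 2750) + 27/143) = √(5360 + (1/143)*27) = √(5360 + 27/143) = √(766507/143) = 7*√2236949/143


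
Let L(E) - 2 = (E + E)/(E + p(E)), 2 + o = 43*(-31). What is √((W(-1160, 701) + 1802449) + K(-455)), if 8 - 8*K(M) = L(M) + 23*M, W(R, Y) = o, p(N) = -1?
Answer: √374788551066/456 ≈ 1342.5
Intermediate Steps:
o = -1335 (o = -2 + 43*(-31) = -2 - 1333 = -1335)
L(E) = 2 + 2*E/(-1 + E) (L(E) = 2 + (E + E)/(E - 1) = 2 + (2*E)/(-1 + E) = 2 + 2*E/(-1 + E))
W(R, Y) = -1335
K(M) = 1 - 23*M/8 - (-1 + 2*M)/(4*(-1 + M)) (K(M) = 1 - (2*(-1 + 2*M)/(-1 + M) + 23*M)/8 = 1 - (23*M + 2*(-1 + 2*M)/(-1 + M))/8 = 1 + (-23*M/8 - (-1 + 2*M)/(4*(-1 + M))) = 1 - 23*M/8 - (-1 + 2*M)/(4*(-1 + M)))
√((W(-1160, 701) + 1802449) + K(-455)) = √((-1335 + 1802449) + (-6 - 23*(-455)² + 27*(-455))/(8*(-1 - 455))) = √(1801114 + (⅛)*(-6 - 23*207025 - 12285)/(-456)) = √(1801114 + (⅛)*(-1/456)*(-6 - 4761575 - 12285)) = √(1801114 + (⅛)*(-1/456)*(-4773866)) = √(1801114 + 2386933/1824) = √(3287618869/1824) = √374788551066/456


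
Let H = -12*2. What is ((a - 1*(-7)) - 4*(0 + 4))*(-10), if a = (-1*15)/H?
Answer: 335/4 ≈ 83.750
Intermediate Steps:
H = -24
a = 5/8 (a = -1*15/(-24) = -15*(-1/24) = 5/8 ≈ 0.62500)
((a - 1*(-7)) - 4*(0 + 4))*(-10) = ((5/8 - 1*(-7)) - 4*(0 + 4))*(-10) = ((5/8 + 7) - 4*4)*(-10) = (61/8 - 16)*(-10) = -67/8*(-10) = 335/4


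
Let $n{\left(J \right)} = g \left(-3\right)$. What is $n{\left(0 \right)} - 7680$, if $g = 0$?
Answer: $-7680$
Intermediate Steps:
$n{\left(J \right)} = 0$ ($n{\left(J \right)} = 0 \left(-3\right) = 0$)
$n{\left(0 \right)} - 7680 = 0 - 7680 = -7680$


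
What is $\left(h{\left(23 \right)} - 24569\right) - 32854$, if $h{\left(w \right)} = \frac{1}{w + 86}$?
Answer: $- \frac{6259106}{109} \approx -57423.0$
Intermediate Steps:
$h{\left(w \right)} = \frac{1}{86 + w}$
$\left(h{\left(23 \right)} - 24569\right) - 32854 = \left(\frac{1}{86 + 23} - 24569\right) - 32854 = \left(\frac{1}{109} - 24569\right) - 32854 = - \frac{2678020}{109} - 32854 = - \frac{6259106}{109}$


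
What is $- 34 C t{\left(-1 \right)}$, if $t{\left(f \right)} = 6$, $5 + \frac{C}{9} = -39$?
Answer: $80784$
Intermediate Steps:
$C = -396$ ($C = -45 + 9 \left(-39\right) = -45 - 351 = -396$)
$- 34 C t{\left(-1 \right)} = \left(-34\right) \left(-396\right) 6 = 13464 \cdot 6 = 80784$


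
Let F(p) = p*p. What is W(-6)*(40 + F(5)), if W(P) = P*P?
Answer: 2340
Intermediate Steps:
W(P) = P²
F(p) = p²
W(-6)*(40 + F(5)) = (-6)²*(40 + 5²) = 36*(40 + 25) = 36*65 = 2340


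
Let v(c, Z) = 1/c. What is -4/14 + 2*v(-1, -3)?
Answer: -16/7 ≈ -2.2857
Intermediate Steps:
-4/14 + 2*v(-1, -3) = -4/14 + 2/(-1) = -4*1/14 + 2*(-1) = -2/7 - 2 = -16/7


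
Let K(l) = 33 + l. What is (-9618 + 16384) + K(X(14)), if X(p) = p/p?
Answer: 6800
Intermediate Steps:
X(p) = 1
(-9618 + 16384) + K(X(14)) = (-9618 + 16384) + (33 + 1) = 6766 + 34 = 6800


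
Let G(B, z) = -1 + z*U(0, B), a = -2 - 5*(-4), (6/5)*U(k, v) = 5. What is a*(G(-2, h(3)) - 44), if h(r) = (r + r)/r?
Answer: -660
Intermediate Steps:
U(k, v) = 25/6 (U(k, v) = (⅚)*5 = 25/6)
h(r) = 2 (h(r) = (2*r)/r = 2)
a = 18 (a = -2 + 20 = 18)
G(B, z) = -1 + 25*z/6 (G(B, z) = -1 + z*(25/6) = -1 + 25*z/6)
a*(G(-2, h(3)) - 44) = 18*((-1 + (25/6)*2) - 44) = 18*((-1 + 25/3) - 44) = 18*(22/3 - 44) = 18*(-110/3) = -660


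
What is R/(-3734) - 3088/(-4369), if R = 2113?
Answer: 2298895/16313846 ≈ 0.14092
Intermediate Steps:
R/(-3734) - 3088/(-4369) = 2113/(-3734) - 3088/(-4369) = 2113*(-1/3734) - 3088*(-1/4369) = -2113/3734 + 3088/4369 = 2298895/16313846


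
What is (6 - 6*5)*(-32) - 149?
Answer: 619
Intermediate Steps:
(6 - 6*5)*(-32) - 149 = (6 - 30)*(-32) - 149 = -24*(-32) - 149 = 768 - 149 = 619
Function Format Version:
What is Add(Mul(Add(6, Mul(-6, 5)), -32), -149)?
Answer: 619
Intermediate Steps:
Add(Mul(Add(6, Mul(-6, 5)), -32), -149) = Add(Mul(Add(6, -30), -32), -149) = Add(Mul(-24, -32), -149) = Add(768, -149) = 619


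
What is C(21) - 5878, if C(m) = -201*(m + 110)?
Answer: -32209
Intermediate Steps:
C(m) = -22110 - 201*m (C(m) = -201*(110 + m) = -22110 - 201*m)
C(21) - 5878 = (-22110 - 201*21) - 5878 = (-22110 - 4221) - 5878 = -26331 - 5878 = -32209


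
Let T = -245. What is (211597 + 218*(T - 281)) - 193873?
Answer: -96944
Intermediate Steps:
(211597 + 218*(T - 281)) - 193873 = (211597 + 218*(-245 - 281)) - 193873 = (211597 + 218*(-526)) - 193873 = (211597 - 114668) - 193873 = 96929 - 193873 = -96944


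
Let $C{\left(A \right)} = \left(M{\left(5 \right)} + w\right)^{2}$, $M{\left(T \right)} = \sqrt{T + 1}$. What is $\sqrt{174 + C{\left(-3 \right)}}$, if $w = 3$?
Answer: $\sqrt{189 + 6 \sqrt{6}} \approx 14.272$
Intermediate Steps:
$M{\left(T \right)} = \sqrt{1 + T}$
$C{\left(A \right)} = \left(3 + \sqrt{6}\right)^{2}$ ($C{\left(A \right)} = \left(\sqrt{1 + 5} + 3\right)^{2} = \left(\sqrt{6} + 3\right)^{2} = \left(3 + \sqrt{6}\right)^{2}$)
$\sqrt{174 + C{\left(-3 \right)}} = \sqrt{174 + \left(3 + \sqrt{6}\right)^{2}}$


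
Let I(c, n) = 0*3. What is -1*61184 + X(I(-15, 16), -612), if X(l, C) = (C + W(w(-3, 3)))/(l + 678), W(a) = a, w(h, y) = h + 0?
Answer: -13827789/226 ≈ -61185.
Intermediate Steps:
w(h, y) = h
I(c, n) = 0
X(l, C) = (-3 + C)/(678 + l) (X(l, C) = (C - 3)/(l + 678) = (-3 + C)/(678 + l))
-1*61184 + X(I(-15, 16), -612) = -1*61184 + (-3 - 612)/(678 + 0) = -61184 - 615/678 = -61184 + (1/678)*(-615) = -61184 - 205/226 = -13827789/226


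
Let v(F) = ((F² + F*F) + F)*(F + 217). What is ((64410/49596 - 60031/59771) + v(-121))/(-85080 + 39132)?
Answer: -1383119213730655/22701394467528 ≈ -60.927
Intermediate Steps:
v(F) = (217 + F)*(F + 2*F²) (v(F) = ((F² + F²) + F)*(217 + F) = (2*F² + F)*(217 + F) = (F + 2*F²)*(217 + F) = (217 + F)*(F + 2*F²))
((64410/49596 - 60031/59771) + v(-121))/(-85080 + 39132) = ((64410/49596 - 60031/59771) - 121*(217 + 2*(-121)² + 435*(-121)))/(-85080 + 39132) = ((64410*(1/49596) - 60031*1/59771) - 121*(217 + 2*14641 - 52635))/(-45948) = ((10735/8266 - 60031/59771) - 121*(217 + 29282 - 52635))*(-1/45948) = (145425439/494067086 - 121*(-23136))*(-1/45948) = (145425439/494067086 + 2799456)*(-1/45948) = (1383119213730655/494067086)*(-1/45948) = -1383119213730655/22701394467528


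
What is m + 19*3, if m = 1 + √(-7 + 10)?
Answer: 58 + √3 ≈ 59.732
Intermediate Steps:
m = 1 + √3 ≈ 2.7321
m + 19*3 = (1 + √3) + 19*3 = (1 + √3) + 57 = 58 + √3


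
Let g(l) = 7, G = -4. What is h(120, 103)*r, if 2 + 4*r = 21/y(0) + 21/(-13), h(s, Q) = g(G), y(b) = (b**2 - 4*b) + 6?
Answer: -21/104 ≈ -0.20192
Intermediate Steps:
y(b) = 6 + b**2 - 4*b
h(s, Q) = 7
r = -3/104 (r = -1/2 + (21/(6 + 0**2 - 4*0) + 21/(-13))/4 = -1/2 + (21/(6 + 0 + 0) + 21*(-1/13))/4 = -1/2 + (21/6 - 21/13)/4 = -1/2 + (21*(1/6) - 21/13)/4 = -1/2 + (7/2 - 21/13)/4 = -1/2 + (1/4)*(49/26) = -1/2 + 49/104 = -3/104 ≈ -0.028846)
h(120, 103)*r = 7*(-3/104) = -21/104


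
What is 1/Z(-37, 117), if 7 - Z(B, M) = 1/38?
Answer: 38/265 ≈ 0.14340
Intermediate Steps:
Z(B, M) = 265/38 (Z(B, M) = 7 - 1/38 = 265/38)
1/Z(-37, 117) = 1/(265/38) = 38/265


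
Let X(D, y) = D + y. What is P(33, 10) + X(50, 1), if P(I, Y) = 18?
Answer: 69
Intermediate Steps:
P(33, 10) + X(50, 1) = 18 + (50 + 1) = 18 + 51 = 69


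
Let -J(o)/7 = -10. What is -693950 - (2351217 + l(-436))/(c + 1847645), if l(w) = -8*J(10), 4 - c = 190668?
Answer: -1149864315607/1656981 ≈ -6.9395e+5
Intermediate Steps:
c = -190664 (c = 4 - 1*190668 = 4 - 190668 = -190664)
J(o) = 70 (J(o) = -7*(-10) = 70)
l(w) = -560 (l(w) = -8*70 = -560)
-693950 - (2351217 + l(-436))/(c + 1847645) = -693950 - (2351217 - 560)/(-190664 + 1847645) = -693950 - 2350657/1656981 = -1149864315607/1656981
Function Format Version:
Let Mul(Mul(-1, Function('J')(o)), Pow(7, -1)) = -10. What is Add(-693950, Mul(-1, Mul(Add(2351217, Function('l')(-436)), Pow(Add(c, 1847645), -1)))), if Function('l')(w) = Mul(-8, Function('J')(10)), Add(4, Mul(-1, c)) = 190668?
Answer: Rational(-1149864315607, 1656981) ≈ -6.9395e+5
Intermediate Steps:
c = -190664 (c = Add(4, Mul(-1, 190668)) = Add(4, -190668) = -190664)
Function('J')(o) = 70 (Function('J')(o) = Mul(-7, -10) = 70)
Function('l')(w) = -560 (Function('l')(w) = Mul(-8, 70) = -560)
Add(-693950, Mul(-1, Mul(Add(2351217, Function('l')(-436)), Pow(Add(c, 1847645), -1)))) = Add(-693950, Mul(-1, Mul(Add(2351217, -560), Pow(Add(-190664, 1847645), -1)))) = Add(-693950, Mul(-1, Mul(2350657, Pow(1656981, -1)))) = Add(-693950, Mul(-1, Mul(2350657, Rational(1, 1656981)))) = Add(-693950, Mul(-1, Rational(2350657, 1656981))) = Add(-693950, Rational(-2350657, 1656981)) = Rational(-1149864315607, 1656981)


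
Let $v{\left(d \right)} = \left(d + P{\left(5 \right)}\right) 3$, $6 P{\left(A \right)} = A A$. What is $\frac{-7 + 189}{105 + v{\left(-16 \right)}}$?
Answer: $\frac{364}{139} \approx 2.6187$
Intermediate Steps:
$P{\left(A \right)} = \frac{A^{2}}{6}$ ($P{\left(A \right)} = \frac{A A}{6} = \frac{A^{2}}{6}$)
$v{\left(d \right)} = \frac{25}{2} + 3 d$ ($v{\left(d \right)} = \left(d + \frac{5^{2}}{6}\right) 3 = \left(d + \frac{1}{6} \cdot 25\right) 3 = \left(d + \frac{25}{6}\right) 3 = \left(\frac{25}{6} + d\right) 3 = \frac{25}{2} + 3 d$)
$\frac{-7 + 189}{105 + v{\left(-16 \right)}} = \frac{-7 + 189}{105 + \left(\frac{25}{2} + 3 \left(-16\right)\right)} = \frac{182}{105 + \left(\frac{25}{2} - 48\right)} = \frac{182}{105 - \frac{71}{2}} = \frac{182}{\frac{139}{2}} = 182 \cdot \frac{2}{139} = \frac{364}{139}$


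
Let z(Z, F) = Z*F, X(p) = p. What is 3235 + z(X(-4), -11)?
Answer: 3279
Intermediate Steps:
z(Z, F) = F*Z
3235 + z(X(-4), -11) = 3235 - 11*(-4) = 3235 + 44 = 3279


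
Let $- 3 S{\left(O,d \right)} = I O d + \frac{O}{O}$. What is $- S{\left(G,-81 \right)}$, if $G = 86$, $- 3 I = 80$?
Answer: $\frac{185761}{3} \approx 61920.0$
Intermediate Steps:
$I = - \frac{80}{3}$ ($I = \left(- \frac{1}{3}\right) 80 = - \frac{80}{3} \approx -26.667$)
$S{\left(O,d \right)} = - \frac{1}{3} + \frac{80 O d}{9}$ ($S{\left(O,d \right)} = - \frac{- \frac{80 O}{3} d + \frac{O}{O}}{3} = - \frac{- \frac{80 O d}{3} + 1}{3} = - \frac{1 - \frac{80 O d}{3}}{3} = - \frac{1}{3} + \frac{80 O d}{9}$)
$- S{\left(G,-81 \right)} = - (- \frac{1}{3} + \frac{80}{9} \cdot 86 \left(-81\right)) = - (- \frac{1}{3} - 61920) = \left(-1\right) \left(- \frac{185761}{3}\right) = \frac{185761}{3}$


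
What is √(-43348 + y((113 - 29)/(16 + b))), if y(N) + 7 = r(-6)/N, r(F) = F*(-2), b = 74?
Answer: I*√2123765/7 ≈ 208.19*I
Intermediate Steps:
r(F) = -2*F
y(N) = -7 + 12/N (y(N) = -7 + (-2*(-6))/N = -7 + 12/N)
√(-43348 + y((113 - 29)/(16 + b))) = √(-43348 + (-7 + 12/(((113 - 29)/(16 + 74))))) = √(-43348 + (-7 + 12/((84/90)))) = √(-43348 + (-7 + 12/((84*(1/90))))) = √(-43348 + (-7 + 12/(14/15))) = √(-43348 + (-7 + 12*(15/14))) = √(-43348 + (-7 + 90/7)) = √(-43348 + 41/7) = √(-303395/7) = I*√2123765/7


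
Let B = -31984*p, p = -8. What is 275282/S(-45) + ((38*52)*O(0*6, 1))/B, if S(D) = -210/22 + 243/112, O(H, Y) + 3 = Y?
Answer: -5423647849097/145319304 ≈ -37322.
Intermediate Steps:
O(H, Y) = -3 + Y
S(D) = -9087/1232 (S(D) = -210*1/22 + 243*(1/112) = -105/11 + 243/112 = -9087/1232)
B = 255872 (B = -31984*(-8) = 255872)
275282/S(-45) + ((38*52)*O(0*6, 1))/B = 275282/(-9087/1232) + ((38*52)*(-3 + 1))/255872 = 275282*(-1232/9087) + (1976*(-2))*(1/255872) = -339147424/9087 - 3952*1/255872 = -339147424/9087 - 247/15992 = -5423647849097/145319304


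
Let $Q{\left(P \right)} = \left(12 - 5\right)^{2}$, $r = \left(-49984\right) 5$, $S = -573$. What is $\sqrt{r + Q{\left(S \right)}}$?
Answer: $i \sqrt{249871} \approx 499.87 i$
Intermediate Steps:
$r = -249920$
$Q{\left(P \right)} = 49$ ($Q{\left(P \right)} = 7^{2} = 49$)
$\sqrt{r + Q{\left(S \right)}} = \sqrt{-249920 + 49} = \sqrt{-249871} = i \sqrt{249871}$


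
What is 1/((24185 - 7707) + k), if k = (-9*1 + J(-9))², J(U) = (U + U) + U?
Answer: 1/17774 ≈ 5.6262e-5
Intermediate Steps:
J(U) = 3*U (J(U) = 2*U + U = 3*U)
k = 1296 (k = (-9*1 + 3*(-9))² = (-9 - 27)² = (-36)² = 1296)
1/((24185 - 7707) + k) = 1/((24185 - 7707) + 1296) = 1/(16478 + 1296) = 1/17774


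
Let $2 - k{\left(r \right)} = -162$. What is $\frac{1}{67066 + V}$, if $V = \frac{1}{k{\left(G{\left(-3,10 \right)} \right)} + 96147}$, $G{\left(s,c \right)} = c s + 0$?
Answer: $\frac{96311}{6459193527} \approx 1.4911 \cdot 10^{-5}$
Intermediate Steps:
$G{\left(s,c \right)} = c s$
$k{\left(r \right)} = 164$ ($k{\left(r \right)} = 2 - -162 = 2 + 162 = 164$)
$V = \frac{1}{96311}$ ($V = \frac{1}{164 + 96147} = \frac{1}{96311} \approx 1.0383 \cdot 10^{-5}$)
$\frac{1}{67066 + V} = \frac{1}{67066 + \frac{1}{96311}} = \frac{1}{\frac{6459193527}{96311}} = \frac{96311}{6459193527}$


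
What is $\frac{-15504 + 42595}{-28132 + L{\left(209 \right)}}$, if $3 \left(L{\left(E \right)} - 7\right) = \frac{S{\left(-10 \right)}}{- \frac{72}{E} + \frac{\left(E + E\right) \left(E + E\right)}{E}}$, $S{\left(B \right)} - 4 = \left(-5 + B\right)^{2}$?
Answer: $- \frac{14194491996}{14736214639} \approx -0.96324$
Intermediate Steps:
$S{\left(B \right)} = 4 + \left(-5 + B\right)^{2}$
$L{\left(E \right)} = 7 + \frac{229}{3 \left(- \frac{72}{E} + 4 E\right)}$ ($L{\left(E \right)} = 7 + \frac{\left(4 + \left(-5 - 10\right)^{2}\right) \frac{1}{- \frac{72}{E} + \frac{\left(E + E\right) \left(E + E\right)}{E}}}{3} = 7 + \frac{\left(4 + \left(-15\right)^{2}\right) \frac{1}{- \frac{72}{E} + \frac{2 E 2 E}{E}}}{3} = 7 + \frac{\left(4 + 225\right) \frac{1}{- \frac{72}{E} + \frac{4 E^{2}}{E}}}{3} = 7 + \frac{229 \frac{1}{- \frac{72}{E} + 4 E}}{3} = 7 + \frac{229}{3 \left(- \frac{72}{E} + 4 E\right)}$)
$\frac{-15504 + 42595}{-28132 + L{\left(209 \right)}} = \frac{-15504 + 42595}{-28132 + \frac{-1512 + 84 \cdot 209^{2} + 229 \cdot 209}{12 \left(-18 + 209^{2}\right)}} = \frac{27091}{-28132 + \frac{-1512 + 84 \cdot 43681 + 47861}{12 \left(-18 + 43681\right)}} = \frac{27091}{-28132 + \frac{-1512 + 3669204 + 47861}{12 \cdot 43663}} = \frac{27091}{-28132 + \frac{1}{12} \cdot \frac{1}{43663} \cdot 3715553} = \frac{27091}{-28132 + \frac{3715553}{523956}} = \frac{27091}{- \frac{14736214639}{523956}} = 27091 \left(- \frac{523956}{14736214639}\right) = - \frac{14194491996}{14736214639}$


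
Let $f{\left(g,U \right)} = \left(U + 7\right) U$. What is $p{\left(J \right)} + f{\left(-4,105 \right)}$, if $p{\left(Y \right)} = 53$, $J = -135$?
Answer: $11813$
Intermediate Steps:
$f{\left(g,U \right)} = U \left(7 + U\right)$ ($f{\left(g,U \right)} = \left(7 + U\right) U = U \left(7 + U\right)$)
$p{\left(J \right)} + f{\left(-4,105 \right)} = 53 + 105 \left(7 + 105\right) = 53 + 105 \cdot 112 = 53 + 11760 = 11813$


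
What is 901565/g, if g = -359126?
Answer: -901565/359126 ≈ -2.5104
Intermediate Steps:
901565/g = 901565/(-359126) = 901565*(-1/359126) = -901565/359126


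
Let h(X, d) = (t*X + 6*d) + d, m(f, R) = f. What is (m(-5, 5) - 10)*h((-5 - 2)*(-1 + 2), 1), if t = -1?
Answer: -210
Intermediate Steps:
h(X, d) = -X + 7*d (h(X, d) = (-X + 6*d) + d = -X + 7*d)
(m(-5, 5) - 10)*h((-5 - 2)*(-1 + 2), 1) = (-5 - 10)*(-(-5 - 2)*(-1 + 2) + 7*1) = -15*(-(-7) + 7) = -15*(-1*(-7) + 7) = -15*(7 + 7) = -15*14 = -210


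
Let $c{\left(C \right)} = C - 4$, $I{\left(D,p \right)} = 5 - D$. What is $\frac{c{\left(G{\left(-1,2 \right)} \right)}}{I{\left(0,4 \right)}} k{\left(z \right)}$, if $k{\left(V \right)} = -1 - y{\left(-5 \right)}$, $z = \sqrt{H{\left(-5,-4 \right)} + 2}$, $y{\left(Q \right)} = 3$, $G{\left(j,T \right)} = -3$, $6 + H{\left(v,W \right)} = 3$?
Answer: $\frac{28}{5} \approx 5.6$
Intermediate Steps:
$H{\left(v,W \right)} = -3$ ($H{\left(v,W \right)} = -6 + 3 = -3$)
$z = i$ ($z = \sqrt{-3 + 2} = \sqrt{-1} = i \approx 1.0 i$)
$c{\left(C \right)} = -4 + C$
$k{\left(V \right)} = -4$ ($k{\left(V \right)} = -1 - 3 = -4$)
$\frac{c{\left(G{\left(-1,2 \right)} \right)}}{I{\left(0,4 \right)}} k{\left(z \right)} = \frac{-4 - 3}{5 - 0} \left(-4\right) = - \frac{7}{5 + 0} \left(-4\right) = - \frac{7}{5} \left(-4\right) = \left(-7\right) \frac{1}{5} \left(-4\right) = \left(- \frac{7}{5}\right) \left(-4\right) = \frac{28}{5}$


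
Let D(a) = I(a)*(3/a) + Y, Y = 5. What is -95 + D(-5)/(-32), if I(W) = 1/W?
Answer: -2379/25 ≈ -95.160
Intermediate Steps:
D(a) = 5 + 3/a² (D(a) = (3/a)/a + 5 = 3/a² + 5 = 5 + 3/a²)
-95 + D(-5)/(-32) = -95 + (5 + 3/(-5)²)/(-32) = -95 - (5 + 3*(1/25))/32 = -95 - (5 + 3/25)/32 = -95 - 1/32*128/25 = -95 - 4/25 = -2379/25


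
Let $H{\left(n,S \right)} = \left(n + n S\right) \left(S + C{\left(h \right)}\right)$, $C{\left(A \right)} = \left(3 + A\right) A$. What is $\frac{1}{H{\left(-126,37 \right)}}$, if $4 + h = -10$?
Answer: $- \frac{1}{914508} \approx -1.0935 \cdot 10^{-6}$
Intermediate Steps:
$h = -14$ ($h = -4 - 10 = -14$)
$C{\left(A \right)} = A \left(3 + A\right)$
$H{\left(n,S \right)} = \left(154 + S\right) \left(n + S n\right)$ ($H{\left(n,S \right)} = \left(n + n S\right) \left(S - 14 \left(3 - 14\right)\right) = \left(n + S n\right) \left(S - -154\right) = \left(n + S n\right) \left(S + 154\right) = \left(n + S n\right) \left(154 + S\right) = \left(154 + S\right) \left(n + S n\right)$)
$\frac{1}{H{\left(-126,37 \right)}} = \frac{1}{\left(-126\right) \left(154 + 37^{2} + 155 \cdot 37\right)} = \frac{1}{\left(-126\right) \left(154 + 1369 + 5735\right)} = \frac{1}{\left(-126\right) 7258} = \frac{1}{-914508} = - \frac{1}{914508}$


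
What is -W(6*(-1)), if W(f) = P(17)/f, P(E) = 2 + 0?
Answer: ⅓ ≈ 0.33333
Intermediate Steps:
P(E) = 2
W(f) = 2/f
-W(6*(-1)) = -2/(6*(-1)) = -2/(-6) = -2*(-1)/6 = -1*(-⅓) = ⅓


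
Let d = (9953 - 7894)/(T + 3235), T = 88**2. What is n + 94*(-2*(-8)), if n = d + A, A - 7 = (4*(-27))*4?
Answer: 11848400/10979 ≈ 1079.2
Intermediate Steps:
T = 7744
A = -425 (A = 7 + (4*(-27))*4 = 7 - 108*4 = 7 - 432 = -425)
d = 2059/10979 (d = (9953 - 7894)/(7744 + 3235) = 2059/10979 ≈ 0.18754)
n = -4664016/10979 (n = 2059/10979 - 425 = -4664016/10979 ≈ -424.81)
n + 94*(-2*(-8)) = -4664016/10979 + 94*(-2*(-8)) = -4664016/10979 + 94*16 = -4664016/10979 + 1504 = 11848400/10979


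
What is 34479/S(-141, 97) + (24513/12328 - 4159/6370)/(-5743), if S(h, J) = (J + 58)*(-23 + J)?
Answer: 777431157467933/258645124654280 ≈ 3.0058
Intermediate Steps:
S(h, J) = (-23 + J)*(58 + J) (S(h, J) = (58 + J)*(-23 + J) = (-23 + J)*(58 + J))
34479/S(-141, 97) + (24513/12328 - 4159/6370)/(-5743) = 34479/(-1334 + 97² + 35*97) + (24513/12328 - 4159/6370)/(-5743) = 34479/(-1334 + 9409 + 3395) + (24513*(1/12328) - 4159*1/6370)*(-1/5743) = 34479/11470 + (24513/12328 - 4159/6370)*(-1/5743) = 34479*(1/11470) + (52437829/39264680)*(-1/5743) = 34479/11470 - 52437829/225497057240 = 777431157467933/258645124654280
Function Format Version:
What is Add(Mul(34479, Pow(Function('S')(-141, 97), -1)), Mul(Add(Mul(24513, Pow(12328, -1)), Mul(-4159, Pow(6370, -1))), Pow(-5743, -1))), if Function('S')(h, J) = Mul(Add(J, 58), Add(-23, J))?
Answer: Rational(777431157467933, 258645124654280) ≈ 3.0058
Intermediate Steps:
Function('S')(h, J) = Mul(Add(-23, J), Add(58, J)) (Function('S')(h, J) = Mul(Add(58, J), Add(-23, J)) = Mul(Add(-23, J), Add(58, J)))
Add(Mul(34479, Pow(Function('S')(-141, 97), -1)), Mul(Add(Mul(24513, Pow(12328, -1)), Mul(-4159, Pow(6370, -1))), Pow(-5743, -1))) = Add(Mul(34479, Pow(Add(-1334, Pow(97, 2), Mul(35, 97)), -1)), Mul(Add(Mul(24513, Pow(12328, -1)), Mul(-4159, Pow(6370, -1))), Pow(-5743, -1))) = Add(Mul(34479, Pow(Add(-1334, 9409, 3395), -1)), Mul(Add(Mul(24513, Rational(1, 12328)), Mul(-4159, Rational(1, 6370))), Rational(-1, 5743))) = Add(Mul(34479, Pow(11470, -1)), Mul(Add(Rational(24513, 12328), Rational(-4159, 6370)), Rational(-1, 5743))) = Add(Mul(34479, Rational(1, 11470)), Mul(Rational(52437829, 39264680), Rational(-1, 5743))) = Add(Rational(34479, 11470), Rational(-52437829, 225497057240)) = Rational(777431157467933, 258645124654280)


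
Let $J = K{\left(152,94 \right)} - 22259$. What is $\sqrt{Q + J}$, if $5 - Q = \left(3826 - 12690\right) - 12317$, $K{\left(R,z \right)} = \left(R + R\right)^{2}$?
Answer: $\sqrt{91343} \approx 302.23$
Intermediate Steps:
$K{\left(R,z \right)} = 4 R^{2}$ ($K{\left(R,z \right)} = \left(2 R\right)^{2} = 4 R^{2}$)
$Q = 21186$ ($Q = 5 - \left(\left(3826 - 12690\right) - 12317\right) = 5 - \left(-8864 - 12317\right) = 5 - -21181 = 5 + 21181 = 21186$)
$J = 70157$ ($J = 4 \cdot 152^{2} - 22259 = 4 \cdot 23104 - 22259 = 92416 - 22259 = 70157$)
$\sqrt{Q + J} = \sqrt{21186 + 70157} = \sqrt{91343}$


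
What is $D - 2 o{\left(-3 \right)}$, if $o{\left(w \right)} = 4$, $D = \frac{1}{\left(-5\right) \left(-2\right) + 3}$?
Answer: $- \frac{103}{13} \approx -7.9231$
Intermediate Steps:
$D = \frac{1}{13}$ ($D = \frac{1}{10 + 3} = \frac{1}{13} \approx 0.076923$)
$D - 2 o{\left(-3 \right)} = \frac{1}{13} - 8 = - \frac{103}{13}$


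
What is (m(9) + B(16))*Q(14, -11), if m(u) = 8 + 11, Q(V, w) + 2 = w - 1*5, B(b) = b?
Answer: -630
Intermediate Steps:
Q(V, w) = -7 + w (Q(V, w) = -2 + (w - 1*5) = -2 + (w - 5) = -2 + (-5 + w) = -7 + w)
m(u) = 19
(m(9) + B(16))*Q(14, -11) = (19 + 16)*(-7 - 11) = 35*(-18) = -630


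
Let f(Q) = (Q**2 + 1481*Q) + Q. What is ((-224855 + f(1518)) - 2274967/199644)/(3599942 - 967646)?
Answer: 864285549413/525522102624 ≈ 1.6446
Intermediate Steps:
f(Q) = Q**2 + 1482*Q
((-224855 + f(1518)) - 2274967/199644)/(3599942 - 967646) = ((-224855 + 1518*(1482 + 1518)) - 2274967/199644)/(3599942 - 967646) = ((-224855 + 1518*3000) - 2274967*1/199644)/2632296 = ((-224855 + 4554000) - 2274967/199644)*(1/2632296) = (4329145 - 2274967/199644)*(1/2632296) = (864285549413/199644)*(1/2632296) = 864285549413/525522102624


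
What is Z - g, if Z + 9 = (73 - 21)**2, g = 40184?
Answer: -37489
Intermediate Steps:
Z = 2695 (Z = -9 + (73 - 21)**2 = -9 + 52**2 = -9 + 2704 = 2695)
Z - g = 2695 - 1*40184 = 2695 - 40184 = -37489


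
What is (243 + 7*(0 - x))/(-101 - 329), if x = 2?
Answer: -229/430 ≈ -0.53256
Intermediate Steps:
(243 + 7*(0 - x))/(-101 - 329) = (243 + 7*(0 - 1*2))/(-101 - 329) = (243 + 7*(0 - 2))/(-430) = (243 + 7*(-2))*(-1/430) = (243 - 14)*(-1/430) = 229*(-1/430) = -229/430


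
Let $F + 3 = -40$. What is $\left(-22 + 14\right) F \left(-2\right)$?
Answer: $-688$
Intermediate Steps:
$F = -43$ ($F = -3 - 40 = -43$)
$\left(-22 + 14\right) F \left(-2\right) = \left(-22 + 14\right) \left(-43\right) \left(-2\right) = \left(-8\right) \left(-43\right) \left(-2\right) = 344 \left(-2\right) = -688$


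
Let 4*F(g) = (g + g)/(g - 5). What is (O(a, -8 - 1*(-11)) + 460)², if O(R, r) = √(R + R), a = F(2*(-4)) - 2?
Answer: 2750756/13 + 1840*I*√143/13 ≈ 2.116e+5 + 1692.6*I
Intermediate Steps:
F(g) = g/(2*(-5 + g)) (F(g) = ((g + g)/(g - 5))/4 = ((2*g)/(-5 + g))/4 = (2*g/(-5 + g))/4 = g/(2*(-5 + g)))
a = -22/13 (a = (2*(-4))/(2*(-5 + 2*(-4))) - 2 = (½)*(-8)/(-5 - 8) - 2 = (½)*(-8)/(-13) - 2 = (½)*(-8)*(-1/13) - 2 = 4/13 - 2 = -22/13 ≈ -1.6923)
O(R, r) = √2*√R (O(R, r) = √(2*R) = √2*√R)
(O(a, -8 - 1*(-11)) + 460)² = (√2*√(-22/13) + 460)² = (√2*(I*√286/13) + 460)² = (2*I*√143/13 + 460)² = (460 + 2*I*√143/13)²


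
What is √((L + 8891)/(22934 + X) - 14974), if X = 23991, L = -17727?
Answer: 3*I*√146544436258/9385 ≈ 122.37*I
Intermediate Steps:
√((L + 8891)/(22934 + X) - 14974) = √((-17727 + 8891)/(22934 + 23991) - 14974) = √(-8836/46925 - 14974) = √(-702663786/46925) = 3*I*√146544436258/9385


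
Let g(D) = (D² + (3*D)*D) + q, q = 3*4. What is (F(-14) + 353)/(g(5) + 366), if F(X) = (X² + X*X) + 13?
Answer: 379/239 ≈ 1.5858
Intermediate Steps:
q = 12
F(X) = 13 + 2*X² (F(X) = (X² + X²) + 13 = 2*X² + 13 = 13 + 2*X²)
g(D) = 12 + 4*D² (g(D) = (D² + (3*D)*D) + 12 = (D² + 3*D²) + 12 = 4*D² + 12 = 12 + 4*D²)
(F(-14) + 353)/(g(5) + 366) = ((13 + 2*(-14)²) + 353)/((12 + 4*5²) + 366) = ((13 + 2*196) + 353)/((12 + 4*25) + 366) = ((13 + 392) + 353)/((12 + 100) + 366) = (405 + 353)/(112 + 366) = 758/478 = 758*(1/478) = 379/239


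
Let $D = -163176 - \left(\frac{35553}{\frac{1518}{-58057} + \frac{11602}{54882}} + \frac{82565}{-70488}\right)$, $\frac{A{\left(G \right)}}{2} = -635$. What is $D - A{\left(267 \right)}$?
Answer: $- \frac{7360672439797884665}{20803350340872} \approx -3.5382 \cdot 10^{5}$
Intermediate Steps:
$A{\left(G \right)} = -1270$ ($A{\left(G \right)} = 2 \left(-635\right) = -1270$)
$D = - \frac{7387092694730792105}{20803350340872}$ ($D = -163176 - \left(\frac{35553}{1518 \left(- \frac{1}{58057}\right) + 11602 \cdot \frac{1}{54882}} + 82565 \left(- \frac{1}{70488}\right)\right) = -163176 - \left(\frac{35553}{- \frac{1518}{58057} + \frac{5801}{27441}} - \frac{82565}{70488}\right) = -163176 - \left(\frac{35553}{\frac{295133219}{1593142137}} - \frac{82565}{70488}\right) = -163176 - \left(35553 \cdot \frac{1593142137}{295133219} - \frac{82565}{70488}\right) = -163176 - \left(\frac{56640982396761}{295133219} - \frac{82565}{70488}\right) = -163176 - \frac{3992485199508662633}{20803350340872} = - \frac{7387092694730792105}{20803350340872} \approx -3.5509 \cdot 10^{5}$)
$D - A{\left(267 \right)} = - \frac{7387092694730792105}{20803350340872} - -1270 = - \frac{7387092694730792105}{20803350340872} + 1270 = - \frac{7360672439797884665}{20803350340872}$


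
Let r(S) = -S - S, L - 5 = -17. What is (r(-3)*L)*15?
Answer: -1080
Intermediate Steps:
L = -12 (L = 5 - 17 = -12)
r(S) = -2*S
(r(-3)*L)*15 = (-2*(-3)*(-12))*15 = (6*(-12))*15 = -72*15 = -1080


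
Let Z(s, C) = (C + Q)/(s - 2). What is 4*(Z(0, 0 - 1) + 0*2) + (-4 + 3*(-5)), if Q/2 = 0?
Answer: -17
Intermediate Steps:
Q = 0 (Q = 2*0 = 0)
Z(s, C) = C/(-2 + s) (Z(s, C) = (C + 0)/(s - 2) = C/(-2 + s))
4*(Z(0, 0 - 1) + 0*2) + (-4 + 3*(-5)) = 4*((0 - 1)/(-2 + 0) + 0*2) + (-4 + 3*(-5)) = 4*(-1/(-2) + 0) + (-4 - 15) = 4*(-1*(-1/2) + 0) - 19 = 4*(1/2 + 0) - 19 = 4*(1/2) - 19 = 2 - 19 = -17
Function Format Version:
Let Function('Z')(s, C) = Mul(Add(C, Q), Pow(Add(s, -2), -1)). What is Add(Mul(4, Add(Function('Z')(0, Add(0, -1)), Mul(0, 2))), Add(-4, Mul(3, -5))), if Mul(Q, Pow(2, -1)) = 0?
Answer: -17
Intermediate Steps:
Q = 0 (Q = Mul(2, 0) = 0)
Function('Z')(s, C) = Mul(C, Pow(Add(-2, s), -1)) (Function('Z')(s, C) = Mul(Add(C, 0), Pow(Add(s, -2), -1)) = Mul(C, Pow(Add(-2, s), -1)))
Add(Mul(4, Add(Function('Z')(0, Add(0, -1)), Mul(0, 2))), Add(-4, Mul(3, -5))) = Add(Mul(4, Add(Mul(Add(0, -1), Pow(Add(-2, 0), -1)), Mul(0, 2))), Add(-4, Mul(3, -5))) = Add(Mul(4, Add(Mul(-1, Pow(-2, -1)), 0)), Add(-4, -15)) = Add(Mul(4, Add(Mul(-1, Rational(-1, 2)), 0)), -19) = Add(Mul(4, Add(Rational(1, 2), 0)), -19) = Add(Mul(4, Rational(1, 2)), -19) = Add(2, -19) = -17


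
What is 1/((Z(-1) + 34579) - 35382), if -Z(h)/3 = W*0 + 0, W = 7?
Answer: -1/803 ≈ -0.0012453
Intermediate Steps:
Z(h) = 0 (Z(h) = -3*(7*0 + 0) = -3*(0 + 0) = -3*0 = 0)
1/((Z(-1) + 34579) - 35382) = 1/((0 + 34579) - 35382) = 1/(34579 - 35382) = 1/(-803) = -1/803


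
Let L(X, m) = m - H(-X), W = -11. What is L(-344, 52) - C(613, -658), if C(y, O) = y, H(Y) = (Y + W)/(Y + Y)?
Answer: -386301/688 ≈ -561.48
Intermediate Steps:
H(Y) = (-11 + Y)/(2*Y) (H(Y) = (Y - 11)/(Y + Y) = (-11 + Y)/((2*Y)) = (-11 + Y)*(1/(2*Y)) = (-11 + Y)/(2*Y))
L(X, m) = m + (-11 - X)/(2*X) (L(X, m) = m - (-11 - X)/(2*((-X))) = m - (-1/X)*(-11 - X)/2 = m - (-1)*(-11 - X)/(2*X) = m + (-11 - X)/(2*X))
L(-344, 52) - C(613, -658) = (-½ + 52 - 11/2/(-344)) - 1*613 = (-½ + 52 - 11/2*(-1/344)) - 613 = (-½ + 52 + 11/688) - 613 = 35443/688 - 613 = -386301/688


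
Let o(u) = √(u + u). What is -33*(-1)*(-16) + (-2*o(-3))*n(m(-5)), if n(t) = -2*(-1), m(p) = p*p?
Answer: -528 - 4*I*√6 ≈ -528.0 - 9.798*I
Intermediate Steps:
m(p) = p²
n(t) = 2
o(u) = √2*√u (o(u) = √(2*u) = √2*√u)
-33*(-1)*(-16) + (-2*o(-3))*n(m(-5)) = -33*(-1)*(-16) - 2*√2*√(-3)*2 = 33*(-16) - 2*√2*I*√3*2 = -528 - 2*I*√6*2 = -528 - 4*I*√6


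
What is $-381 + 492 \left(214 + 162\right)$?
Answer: $184611$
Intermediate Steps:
$-381 + 492 \left(214 + 162\right) = -381 + 492 \cdot 376 = -381 + 184992 = 184611$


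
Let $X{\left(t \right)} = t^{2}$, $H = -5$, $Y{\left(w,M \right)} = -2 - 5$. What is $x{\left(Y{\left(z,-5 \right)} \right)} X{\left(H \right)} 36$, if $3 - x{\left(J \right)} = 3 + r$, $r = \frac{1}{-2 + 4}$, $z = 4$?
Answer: $-450$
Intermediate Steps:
$Y{\left(w,M \right)} = -7$
$r = \frac{1}{2} \approx 0.5$
$x{\left(J \right)} = - \frac{1}{2}$ ($x{\left(J \right)} = 3 - \left(3 + \frac{1}{2}\right) = 3 - \frac{7}{2} = - \frac{1}{2}$)
$x{\left(Y{\left(z,-5 \right)} \right)} X{\left(H \right)} 36 = - \frac{\left(-5\right)^{2}}{2} \cdot 36 = \left(- \frac{1}{2}\right) 25 \cdot 36 = \left(- \frac{25}{2}\right) 36 = -450$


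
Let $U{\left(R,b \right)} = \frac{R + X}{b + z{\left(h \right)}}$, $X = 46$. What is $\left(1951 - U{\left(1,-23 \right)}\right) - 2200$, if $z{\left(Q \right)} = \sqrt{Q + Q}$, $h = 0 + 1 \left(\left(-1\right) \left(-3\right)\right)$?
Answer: $- \frac{129146}{523} + \frac{47 \sqrt{6}}{523} \approx -246.71$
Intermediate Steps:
$h = 3$ ($h = 0 + 1 \cdot 3 = 0 + 3 = 3$)
$z{\left(Q \right)} = \sqrt{2} \sqrt{Q}$ ($z{\left(Q \right)} = \sqrt{2 Q} = \sqrt{2} \sqrt{Q}$)
$U{\left(R,b \right)} = \frac{46 + R}{b + \sqrt{6}}$ ($U{\left(R,b \right)} = \frac{R + 46}{b + \sqrt{2} \sqrt{3}} = \frac{46 + R}{b + \sqrt{6}}$)
$\left(1951 - U{\left(1,-23 \right)}\right) - 2200 = \left(1951 - \frac{46 + 1}{-23 + \sqrt{6}}\right) - 2200 = \left(1951 - \frac{1}{-23 + \sqrt{6}} \cdot 47\right) - 2200 = \left(1951 - \frac{47}{-23 + \sqrt{6}}\right) - 2200 = -249 - \frac{47}{-23 + \sqrt{6}}$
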